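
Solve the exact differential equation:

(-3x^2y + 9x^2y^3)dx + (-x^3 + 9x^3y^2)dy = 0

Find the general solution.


Check exactness: ∂M/∂y = -3x^2 + 27x^2y^2 and ∂N/∂x = -3x^2 + 27x^2y^2; equal, so the equation is exact.
Integrate M with respect to x (treating y as constant): ∫M dx = -x^3y + 3x^3y^3 + h(y).
Differentiate w.r.t. y and set equal to N: all terms match, so h'(y) = 0 and h is a constant absorbed into C.
General solution: -x^3y + 3x^3y^3 = C.


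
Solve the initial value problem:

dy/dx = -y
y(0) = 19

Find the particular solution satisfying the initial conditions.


General solution of y' = -y is y = Ce^(-x).
Apply y(0) = 19: C = 19.
Particular solution: y = 19e^(-x).


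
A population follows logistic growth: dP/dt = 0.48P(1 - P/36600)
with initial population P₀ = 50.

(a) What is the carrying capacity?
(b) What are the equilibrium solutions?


Logistic ODE dP/dt = 0.48P(1 - P/36600) has equilibria where dP/dt = 0, i.e. P = 0 or P = 36600.
The coefficient (1 - P/K) = 0 when P = K, identifying K = 36600 as the carrying capacity.
(a) K = 36600; (b) equilibria P = 0 and P = 36600.


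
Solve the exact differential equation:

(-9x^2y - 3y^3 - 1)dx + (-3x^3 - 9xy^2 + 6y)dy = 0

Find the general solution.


Check exactness: ∂M/∂y = -9x^2 - 9y^2 and ∂N/∂x = -9x^2 - 9y^2; equal, so the equation is exact.
Integrate M with respect to x (treating y as constant): ∫M dx = -3x^3y - 3xy^3 - x + h(y).
Differentiate w.r.t. y and set equal to N: the x-dependent terms already match, leaving h'(y) = 6y. Integrate: h(y) = 3y^2.
So F(x,y) = -3x^3y - 3xy^3 - x + 3y^2.
General solution: -3x^3y - 3xy^3 - x + 3y^2 = C.


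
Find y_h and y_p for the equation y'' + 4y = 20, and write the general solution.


Homogeneous part: r² + 4 = 0 ⇒ r = ±2i, so y_h = C₁cos(2x) + C₂sin(2x).
Try constant y_p = A; plug in: 4A = 20 ⇒ A = 5.
General solution: y = C₁cos(2x) + C₂sin(2x) + 5.


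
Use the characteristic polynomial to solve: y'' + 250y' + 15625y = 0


Characteristic equation: r² + 250r + 15625 = 0, i.e. (r + 125)² = 0.
Repeated root r = -125; include an x factor for the second linearly independent solution.
General solution: y = (C₁ + C₂x)e^(-125x).


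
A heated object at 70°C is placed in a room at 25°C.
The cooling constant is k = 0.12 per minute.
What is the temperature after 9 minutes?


Newton's law: dT/dt = -k(T - T_a) has solution T(t) = T_a + (T₀ - T_a)e^(-kt).
Plug in T_a = 25, T₀ = 70, k = 0.12, t = 9: T(9) = 25 + (45)e^(-1.08) ≈ 40.3°C.


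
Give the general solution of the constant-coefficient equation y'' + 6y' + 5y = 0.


Characteristic equation: r² + 6r + 5 = 0.
Factor: (r + 5)(r + 1) = 0 ⇒ r = -5, -1 (distinct real).
General solution: y = C₁e^(-5x) + C₂e^(-x).


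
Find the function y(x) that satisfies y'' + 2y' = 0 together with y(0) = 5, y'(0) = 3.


Characteristic roots of r² + 2r = 0 are -2, 0.
General solution y = c₁ e^(-2x) + c₂.
Apply y(0) = 5: c₁ + c₂ = 5. Apply y'(0) = 3: -2 c₁ + 0 c₂ = 3.
Solve: c₁ = -3/2, c₂ = 13/2.
Particular solution: y = -(3/2)e^(-2x) + 13/2.


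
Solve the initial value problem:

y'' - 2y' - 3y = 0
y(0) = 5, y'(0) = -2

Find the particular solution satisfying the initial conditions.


Characteristic roots of r² - 2r - 3 = 0 are 3, -1.
General solution y = c₁ e^(3x) + c₂ e^(-x).
Apply y(0) = 5: c₁ + c₂ = 5. Apply y'(0) = -2: 3 c₁ - 1 c₂ = -2.
Solve: c₁ = 3/4, c₂ = 17/4.
Particular solution: y = (3/4)e^(3x) + (17/4)e^(-x).


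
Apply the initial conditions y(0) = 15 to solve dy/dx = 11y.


General solution of y' = 11y is y = Ce^(11x).
Apply y(0) = 15: C = 15.
Particular solution: y = 15e^(11x).


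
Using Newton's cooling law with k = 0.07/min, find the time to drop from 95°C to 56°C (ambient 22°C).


From T(t) = T_a + (T₀ - T_a)e^(-kt), set T(t) = 56:
(56 - 22) / (95 - 22) = e^(-0.07t), so t = -ln(0.466)/0.07 ≈ 10.9 minutes.


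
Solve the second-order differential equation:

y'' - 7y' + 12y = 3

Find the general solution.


Characteristic roots of r² - 7r + 12 = 0 are 3, 4.
y_h = C₁e^(3x) + C₂e^(4x).
Forcing exponent 0 is not a characteristic root; try y_p = A.
Substitute: A·(0 + (-7)·0 + (12)) = A·12 = 3, so A = 1/4.
General solution: y = C₁e^(3x) + C₂e^(4x) + 1/4.


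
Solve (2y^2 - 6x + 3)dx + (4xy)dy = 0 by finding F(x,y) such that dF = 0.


Check exactness: ∂M/∂y = 4y and ∂N/∂x = 4y; equal, so the equation is exact.
Integrate M with respect to x (treating y as constant): ∫M dx = 2xy^2 - 3x^2 + 3x + h(y).
Differentiate w.r.t. y and set equal to N: all terms match, so h'(y) = 0 and h is a constant absorbed into C.
General solution: 2xy^2 - 3x^2 + 3x = C.


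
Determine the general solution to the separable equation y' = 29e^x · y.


Separate variables: dy/y = 29e^x dx.
Integrate: ln|y| = 29e^x + C₀.
Exponentiate: y = Ce^(29e^x).


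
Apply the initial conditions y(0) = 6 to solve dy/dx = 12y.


General solution of y' = 12y is y = Ce^(12x).
Apply y(0) = 6: C = 6.
Particular solution: y = 6e^(12x).


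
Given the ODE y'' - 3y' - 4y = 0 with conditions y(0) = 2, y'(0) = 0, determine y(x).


Characteristic roots of r² - 3r - 4 = 0 are 4, -1.
General solution y = c₁ e^(4x) + c₂ e^(-x).
Apply y(0) = 2: c₁ + c₂ = 2. Apply y'(0) = 0: 4 c₁ - 1 c₂ = 0.
Solve: c₁ = 2/5, c₂ = 8/5.
Particular solution: y = (2/5)e^(4x) + (8/5)e^(-x).


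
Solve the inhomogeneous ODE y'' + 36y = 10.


Homogeneous part: r² + 36 = 0 ⇒ r = ±6i, so y_h = C₁cos(6x) + C₂sin(6x).
Try constant y_p = A; plug in: 36A = 10 ⇒ A = 5/18.
General solution: y = C₁cos(6x) + C₂sin(6x) + 5/18.


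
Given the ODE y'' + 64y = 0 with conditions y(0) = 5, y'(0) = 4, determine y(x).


Characteristic roots of r² + 64 = 0 are ±8i, so y = C₁cos(8x) + C₂sin(8x).
Apply y(0) = 5: C₁ = 5. Differentiate and apply y'(0) = 4: 8·C₂ = 4, so C₂ = 1/2.
Particular solution: y = 5cos(8x) + (1/2)sin(8x).


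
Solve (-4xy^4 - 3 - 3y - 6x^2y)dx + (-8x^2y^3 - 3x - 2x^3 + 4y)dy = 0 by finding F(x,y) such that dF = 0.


Check exactness: ∂M/∂y = -16xy^3 - 3 - 6x^2 and ∂N/∂x = -16xy^3 - 3 - 6x^2; equal, so the equation is exact.
Integrate M with respect to x (treating y as constant): ∫M dx = -2x^2y^4 - 3x - 3xy - 2x^3y + h(y).
Differentiate w.r.t. y and set equal to N: the x-dependent terms already match, leaving h'(y) = 4y. Integrate: h(y) = 2y^2.
So F(x,y) = -2x^2y^4 - 3x - 3xy - 2x^3y + 2y^2.
General solution: -2x^2y^4 - 3x - 3xy - 2x^3y + 2y^2 = C.


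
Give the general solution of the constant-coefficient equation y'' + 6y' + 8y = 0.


Characteristic equation: r² + 6r + 8 = 0.
Factor: (r + 2)(r + 4) = 0 ⇒ r = -2, -4 (distinct real).
General solution: y = C₁e^(-2x) + C₂e^(-4x).


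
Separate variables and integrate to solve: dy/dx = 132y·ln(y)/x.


Separate: dy/[y ln(y)] = 132 dx/x.
Substitute u = ln(y): du/u = 132 dx/x.
Integrate: ln|ln(y)| = 132ln|x| + C₀, hence ln(y) = C·x^132.


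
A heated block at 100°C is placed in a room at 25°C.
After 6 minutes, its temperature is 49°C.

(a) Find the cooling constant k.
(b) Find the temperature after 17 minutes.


Newton's law: T(t) = T_a + (T₀ - T_a)e^(-kt).
(a) Use T(6) = 49: (49 - 25)/(100 - 25) = e^(-k·6), so k = -ln(0.320)/6 ≈ 0.1899.
(b) Apply k to t = 17: T(17) = 25 + (75)e^(-3.228) ≈ 28.0°C.


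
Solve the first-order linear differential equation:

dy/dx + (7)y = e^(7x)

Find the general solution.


P(x) = 7 ⇒ μ = e^(7x).
(μ y)' = e^(14x) ⇒ μ y = (1/14)e^(14x) + C.
Divide by μ: y = (1/14)e^(7x) + Ce^(-7x).


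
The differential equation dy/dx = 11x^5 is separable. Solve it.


Integrate both sides with respect to x: y = ∫ 11x^5 dx = (11/6)x^6 + C.


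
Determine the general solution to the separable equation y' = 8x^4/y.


Separate variables: y dy = 8x^4 dx.
Integrate both sides: y²/2 = (8/5)x^5 + C₀.
Multiply by 2: y² = (16/5)x^5 + C.


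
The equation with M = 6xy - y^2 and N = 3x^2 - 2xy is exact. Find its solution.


Check exactness: ∂M/∂y = 6x - 2y and ∂N/∂x = 6x - 2y; equal, so the equation is exact.
Integrate M with respect to x (treating y as constant): ∫M dx = 3x^2y - xy^2 + h(y).
Differentiate w.r.t. y and set equal to N: all terms match, so h'(y) = 0 and h is a constant absorbed into C.
General solution: 3x^2y - xy^2 = C.


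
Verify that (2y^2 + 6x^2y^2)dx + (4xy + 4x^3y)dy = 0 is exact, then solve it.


Check exactness: ∂M/∂y = 4y + 12x^2y and ∂N/∂x = 4y + 12x^2y; equal, so the equation is exact.
Integrate M with respect to x (treating y as constant): ∫M dx = 2xy^2 + 2x^3y^2 + h(y).
Differentiate w.r.t. y and set equal to N: all terms match, so h'(y) = 0 and h is a constant absorbed into C.
General solution: 2xy^2 + 2x^3y^2 = C.


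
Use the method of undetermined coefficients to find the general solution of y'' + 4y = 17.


Homogeneous part: r² + 4 = 0 ⇒ r = ±2i, so y_h = C₁cos(2x) + C₂sin(2x).
Try constant y_p = A; plug in: 4A = 17 ⇒ A = 17/4.
General solution: y = C₁cos(2x) + C₂sin(2x) + 17/4.


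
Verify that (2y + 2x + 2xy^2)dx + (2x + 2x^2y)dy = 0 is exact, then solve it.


Check exactness: ∂M/∂y = 2 + 4xy and ∂N/∂x = 2 + 4xy; equal, so the equation is exact.
Integrate M with respect to x (treating y as constant): ∫M dx = 2xy + x^2 + x^2y^2 + h(y).
Differentiate w.r.t. y and set equal to N: all terms match, so h'(y) = 0 and h is a constant absorbed into C.
General solution: 2xy + x^2 + x^2y^2 = C.


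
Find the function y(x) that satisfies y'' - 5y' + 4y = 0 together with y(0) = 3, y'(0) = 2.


Characteristic roots of r² - 5r + 4 = 0 are 1, 4.
General solution y = c₁ e^(x) + c₂ e^(4x).
Apply y(0) = 3: c₁ + c₂ = 3. Apply y'(0) = 2: 1 c₁ + 4 c₂ = 2.
Solve: c₁ = 10/3, c₂ = -1/3.
Particular solution: y = (10/3)e^(x) - (1/3)e^(4x).


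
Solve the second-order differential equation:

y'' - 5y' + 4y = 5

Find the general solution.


Characteristic roots of r² - 5r + 4 = 0 are 1, 4.
y_h = C₁e^(x) + C₂e^(4x).
Forcing exponent 0 is not a characteristic root; try y_p = A.
Substitute: A·(0 + (-5)·0 + (4)) = A·4 = 5, so A = 5/4.
General solution: y = C₁e^(x) + C₂e^(4x) + 5/4.


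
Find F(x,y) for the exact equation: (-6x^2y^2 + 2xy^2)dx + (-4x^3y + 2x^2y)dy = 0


Check exactness: ∂M/∂y = -12x^2y + 4xy and ∂N/∂x = -12x^2y + 4xy; equal, so the equation is exact.
Integrate M with respect to x (treating y as constant): ∫M dx = -2x^3y^2 + x^2y^2 + h(y).
Differentiate w.r.t. y and set equal to N: all terms match, so h'(y) = 0 and h is a constant absorbed into C.
General solution: -2x^3y^2 + x^2y^2 = C.


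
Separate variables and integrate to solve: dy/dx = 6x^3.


Integrate both sides with respect to x: y = ∫ 6x^3 dx = (3/2)x^4 + C.


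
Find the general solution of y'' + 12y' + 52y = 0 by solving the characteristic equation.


Characteristic equation: r² + 12r + 52 = 0.
Discriminant is negative; roots r = -6 ± 4i (complex conjugate pair).
General solution uses e^(α x)(C₁ cos(β x) + C₂ sin(β x)): y = e^(-6x)(C₁cos(4x) + C₂sin(4x)).


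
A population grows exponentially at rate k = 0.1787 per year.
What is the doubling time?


Exponential growth: P(t) = P₀ e^(0.1787t). Set P(t)/P₀ = 2: e^(0.1787t) = 2.
Solve: t = ln(2)/0.1787 ≈ 3.88 years.


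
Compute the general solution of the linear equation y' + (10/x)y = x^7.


P(x) = 10/x ⇒ μ = x^10.
(x^10 y)' = x^17 ⇒ x^10 y = x^18/(18) + C.
Solve for y: y = (1/18)x^8 + C/x^10.


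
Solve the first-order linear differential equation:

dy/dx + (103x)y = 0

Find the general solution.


P(x) = 103x ⇒ μ = e^((103/2)x²).
Q(x) = 0 so μ y is constant: y = Ce^(-(103/2)x²).


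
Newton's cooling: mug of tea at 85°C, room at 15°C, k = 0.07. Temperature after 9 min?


Newton's law: dT/dt = -k(T - T_a) has solution T(t) = T_a + (T₀ - T_a)e^(-kt).
Plug in T_a = 15, T₀ = 85, k = 0.07, t = 9: T(9) = 15 + (70)e^(-0.63) ≈ 52.3°C.


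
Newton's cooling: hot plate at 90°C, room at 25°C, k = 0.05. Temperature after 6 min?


Newton's law: dT/dt = -k(T - T_a) has solution T(t) = T_a + (T₀ - T_a)e^(-kt).
Plug in T_a = 25, T₀ = 90, k = 0.05, t = 6: T(6) = 25 + (65)e^(-0.30) ≈ 73.2°C.


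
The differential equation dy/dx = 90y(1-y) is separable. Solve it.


Separate: dy/[y(1-y)] = 90 dx.
Partial fractions: 1/[y(1-y)] = 1/y + 1/(1-y).
Integrate: ln|y/(1-y)| = 90x + C₀.
Solve for y: y = 1/(1 + Ce^(-90x)).


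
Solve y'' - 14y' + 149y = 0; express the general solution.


Characteristic equation: r² - 14r + 149 = 0.
Discriminant is negative; roots r = 7 ± 10i (complex conjugate pair).
General solution uses e^(α x)(C₁ cos(β x) + C₂ sin(β x)): y = e^(7x)(C₁cos(10x) + C₂sin(10x)).


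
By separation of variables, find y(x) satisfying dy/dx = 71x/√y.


Separate: √y dy = 71x dx.
Integrate: (2/3)y^(3/2) = (71/2)x² + C.


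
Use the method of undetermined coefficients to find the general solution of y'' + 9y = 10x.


Homogeneous: r² + 9 = 0 ⇒ r = ±3i, y_h = C₁cos(3x) + C₂sin(3x).
Polynomial forcing; try y_p = Ax + B. Then y_p'' + 9 y_p = 9(Ax + B) = 10x, so B = 0 and A = 10/9.
General solution: y = C₁cos(3x) + C₂sin(3x) + (10/9)x.


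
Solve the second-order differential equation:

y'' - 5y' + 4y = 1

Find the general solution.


Characteristic roots of r² - 5r + 4 = 0 are 4, 1.
y_h = C₁e^(4x) + C₂e^(x).
Forcing exponent 0 is not a characteristic root; try y_p = A.
Substitute: A·(0 + (-5)·0 + (4)) = A·4 = 1, so A = 1/4.
General solution: y = C₁e^(4x) + C₂e^(x) + 1/4.


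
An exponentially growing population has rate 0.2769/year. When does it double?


Exponential growth: P(t) = P₀ e^(0.2769t). Set P(t)/P₀ = 2: e^(0.2769t) = 2.
Solve: t = ln(2)/0.2769 ≈ 2.50 years.


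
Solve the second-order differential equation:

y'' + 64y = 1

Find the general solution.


Homogeneous part: r² + 64 = 0 ⇒ r = ±8i, so y_h = C₁cos(8x) + C₂sin(8x).
Try constant y_p = A; plug in: 64A = 1 ⇒ A = 1/64.
General solution: y = C₁cos(8x) + C₂sin(8x) + 1/64.


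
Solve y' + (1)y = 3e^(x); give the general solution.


P(x) = 1 ⇒ μ = e^(x).
(μ y)' = 3e^(2x) ⇒ μ y = (3/2)e^(2x) + C.
Divide by μ: y = (3/2)e^(x) + Ce^(-x).


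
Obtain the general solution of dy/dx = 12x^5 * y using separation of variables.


Separate variables: dy/y = 12x^5 dx.
Integrate: ln|y| = 2x^6 + C₀.
Exponentiate: y = Ce^(2x^6).


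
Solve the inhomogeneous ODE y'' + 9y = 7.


Homogeneous part: r² + 9 = 0 ⇒ r = ±3i, so y_h = C₁cos(3x) + C₂sin(3x).
Try constant y_p = A; plug in: 9A = 7 ⇒ A = 7/9.
General solution: y = C₁cos(3x) + C₂sin(3x) + 7/9.


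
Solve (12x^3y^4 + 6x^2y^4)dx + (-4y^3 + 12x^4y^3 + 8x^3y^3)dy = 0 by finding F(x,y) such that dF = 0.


Check exactness: ∂M/∂y = 48x^3y^3 + 24x^2y^3 and ∂N/∂x = 48x^3y^3 + 24x^2y^3; equal, so the equation is exact.
Integrate M with respect to x (treating y as constant): ∫M dx = 3x^4y^4 + 2x^3y^4 + h(y).
Differentiate w.r.t. y and set equal to N: the x-dependent terms already match, leaving h'(y) = -4y^3. Integrate: h(y) = -y^4.
So F(x,y) = -y^4 + 3x^4y^4 + 2x^3y^4.
General solution: -y^4 + 3x^4y^4 + 2x^3y^4 = C.


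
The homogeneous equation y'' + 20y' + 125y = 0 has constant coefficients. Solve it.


Characteristic equation: r² + 20r + 125 = 0.
Discriminant is negative; roots r = -10 ± 5i (complex conjugate pair).
General solution uses e^(α x)(C₁ cos(β x) + C₂ sin(β x)): y = e^(-10x)(C₁cos(5x) + C₂sin(5x)).


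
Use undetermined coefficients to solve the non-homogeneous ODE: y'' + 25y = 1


Homogeneous part: r² + 25 = 0 ⇒ r = ±5i, so y_h = C₁cos(5x) + C₂sin(5x).
Try constant y_p = A; plug in: 25A = 1 ⇒ A = 1/25.
General solution: y = C₁cos(5x) + C₂sin(5x) + 1/25.


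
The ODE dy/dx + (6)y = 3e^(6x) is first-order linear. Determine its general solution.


P(x) = 6 ⇒ μ = e^(6x).
(μ y)' = 3e^(12x) ⇒ μ y = (3/12)e^(12x) + C.
Divide by μ: y = (1/4)e^(6x) + Ce^(-6x).


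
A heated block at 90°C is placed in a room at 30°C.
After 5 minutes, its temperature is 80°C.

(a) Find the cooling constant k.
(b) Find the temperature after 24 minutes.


Newton's law: T(t) = T_a + (T₀ - T_a)e^(-kt).
(a) Use T(5) = 80: (80 - 30)/(90 - 30) = e^(-k·5), so k = -ln(0.833)/5 ≈ 0.0365.
(b) Apply k to t = 24: T(24) = 30 + (60)e^(-0.875) ≈ 55.0°C.


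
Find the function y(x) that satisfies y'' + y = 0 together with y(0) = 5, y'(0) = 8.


Characteristic roots of r² + 1 = 0 are ±1i, so y = C₁cos(x) + C₂sin(x).
Apply y(0) = 5: C₁ = 5. Differentiate and apply y'(0) = 8: 1·C₂ = 8, so C₂ = 8.
Particular solution: y = 5cos(x) + 8sin(x).


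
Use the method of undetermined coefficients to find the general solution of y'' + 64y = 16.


Homogeneous part: r² + 64 = 0 ⇒ r = ±8i, so y_h = C₁cos(8x) + C₂sin(8x).
Try constant y_p = A; plug in: 64A = 16 ⇒ A = 1/4.
General solution: y = C₁cos(8x) + C₂sin(8x) + 1/4.


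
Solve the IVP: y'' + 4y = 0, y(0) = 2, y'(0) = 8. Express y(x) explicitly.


Characteristic roots of r² + 4 = 0 are ±2i, so y = C₁cos(2x) + C₂sin(2x).
Apply y(0) = 2: C₁ = 2. Differentiate and apply y'(0) = 8: 2·C₂ = 8, so C₂ = 4.
Particular solution: y = 2cos(2x) + 4sin(2x).


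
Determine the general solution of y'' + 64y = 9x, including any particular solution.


Homogeneous: r² + 64 = 0 ⇒ r = ±8i, y_h = C₁cos(8x) + C₂sin(8x).
Polynomial forcing; try y_p = Ax + B. Then y_p'' + 64 y_p = 64(Ax + B) = 9x, so B = 0 and A = 9/64.
General solution: y = C₁cos(8x) + C₂sin(8x) + (9/64)x.


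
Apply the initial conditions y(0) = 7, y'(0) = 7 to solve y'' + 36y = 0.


Characteristic roots of r² + 36 = 0 are ±6i, so y = C₁cos(6x) + C₂sin(6x).
Apply y(0) = 7: C₁ = 7. Differentiate and apply y'(0) = 7: 6·C₂ = 7, so C₂ = 7/6.
Particular solution: y = 7cos(6x) + (7/6)sin(6x).


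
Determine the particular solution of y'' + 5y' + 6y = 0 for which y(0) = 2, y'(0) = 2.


Characteristic roots of r² + 5r + 6 = 0 are -3, -2.
General solution y = c₁ e^(-3x) + c₂ e^(-2x).
Apply y(0) = 2: c₁ + c₂ = 2. Apply y'(0) = 2: -3 c₁ - 2 c₂ = 2.
Solve: c₁ = -6, c₂ = 8.
Particular solution: y = -6e^(-3x) + 8e^(-2x).


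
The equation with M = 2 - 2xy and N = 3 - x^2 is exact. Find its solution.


Check exactness: ∂M/∂y = -2x and ∂N/∂x = -2x; equal, so the equation is exact.
Integrate M with respect to x (treating y as constant): ∫M dx = 2x - x^2y + h(y).
Differentiate w.r.t. y and set equal to N: the x-dependent terms already match, leaving h'(y) = 3. Integrate: h(y) = 3y.
So F(x,y) = 3y + 2x - x^2y.
General solution: 3y + 2x - x^2y = C.


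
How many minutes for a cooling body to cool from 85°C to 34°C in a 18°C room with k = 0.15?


From T(t) = T_a + (T₀ - T_a)e^(-kt), set T(t) = 34:
(34 - 18) / (85 - 18) = e^(-0.15t), so t = -ln(0.239)/0.15 ≈ 9.5 minutes.


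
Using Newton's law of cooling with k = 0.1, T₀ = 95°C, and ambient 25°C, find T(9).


Newton's law: dT/dt = -k(T - T_a) has solution T(t) = T_a + (T₀ - T_a)e^(-kt).
Plug in T_a = 25, T₀ = 95, k = 0.1, t = 9: T(9) = 25 + (70)e^(-0.90) ≈ 53.5°C.


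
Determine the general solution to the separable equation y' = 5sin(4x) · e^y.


Separate: e^(-y) dy = 5sin(4x) dx.
Integrate: -e^(-y) = -(5/4)cos(4x) + C₀.
Rearrange: e^(-y) = (5/4)cos(4x) + C.


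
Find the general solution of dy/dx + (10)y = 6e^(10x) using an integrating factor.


P(x) = 10 ⇒ μ = e^(10x).
(μ y)' = 6e^(20x) ⇒ μ y = (6/20)e^(20x) + C.
Divide by μ: y = (3/10)e^(10x) + Ce^(-10x).


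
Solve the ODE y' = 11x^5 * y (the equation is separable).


Separate variables: dy/y = 11x^5 dx.
Integrate: ln|y| = (11/6)x^6 + C₀.
Exponentiate: y = Ce^((11/6)x^6).


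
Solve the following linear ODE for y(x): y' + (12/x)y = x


P(x) = 12/x ⇒ μ = x^12.
(x^12 y)' = x^13 ⇒ x^12 y = x^14/(14) + C.
Solve for y: y = (1/14)x^2 + C/x^12.


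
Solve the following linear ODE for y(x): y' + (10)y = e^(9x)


P(x) = 10 ⇒ μ = e^(10x).
(μ y)' = e^(19x) ⇒ μ y = e^(19x)/19 + C.
Divide by μ: y = (1/19)e^(9x) + Ce^(-10x).


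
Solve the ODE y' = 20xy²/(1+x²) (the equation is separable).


Separate: dy/y² = 20x/(1+x²) dx.
Integrate LHS: ∫ dy/y² = -1/y.
Integrate RHS via u = 1+x²: 10ln(1+x²) + C.
Result: -1/y = 10ln(1+x²) + C.


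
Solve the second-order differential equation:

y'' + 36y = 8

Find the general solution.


Homogeneous part: r² + 36 = 0 ⇒ r = ±6i, so y_h = C₁cos(6x) + C₂sin(6x).
Try constant y_p = A; plug in: 36A = 8 ⇒ A = 2/9.
General solution: y = C₁cos(6x) + C₂sin(6x) + 2/9.


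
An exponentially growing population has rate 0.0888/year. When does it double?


Exponential growth: P(t) = P₀ e^(0.0888t). Set P(t)/P₀ = 2: e^(0.0888t) = 2.
Solve: t = ln(2)/0.0888 ≈ 7.81 years.


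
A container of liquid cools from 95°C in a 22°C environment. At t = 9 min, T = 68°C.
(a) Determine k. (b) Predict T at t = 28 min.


Newton's law: T(t) = T_a + (T₀ - T_a)e^(-kt).
(a) Use T(9) = 68: (68 - 22)/(95 - 22) = e^(-k·9), so k = -ln(0.630)/9 ≈ 0.0513.
(b) Apply k to t = 28: T(28) = 22 + (73)e^(-1.437) ≈ 39.4°C.


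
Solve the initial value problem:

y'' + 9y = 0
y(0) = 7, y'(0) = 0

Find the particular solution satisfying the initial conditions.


Characteristic roots of r² + 9 = 0 are ±3i, so y = C₁cos(3x) + C₂sin(3x).
Apply y(0) = 7: C₁ = 7. Differentiate and apply y'(0) = 0: 3·C₂ = 0, so C₂ = 0.
Particular solution: y = 7cos(3x).


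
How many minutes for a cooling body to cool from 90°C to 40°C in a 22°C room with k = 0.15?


From T(t) = T_a + (T₀ - T_a)e^(-kt), set T(t) = 40:
(40 - 22) / (90 - 22) = e^(-0.15t), so t = -ln(0.265)/0.15 ≈ 8.9 minutes.


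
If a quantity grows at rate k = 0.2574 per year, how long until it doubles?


Exponential growth: P(t) = P₀ e^(0.2574t). Set P(t)/P₀ = 2: e^(0.2574t) = 2.
Solve: t = ln(2)/0.2574 ≈ 2.69 years.


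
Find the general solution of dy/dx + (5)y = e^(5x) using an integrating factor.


P(x) = 5 ⇒ μ = e^(5x).
(μ y)' = e^(10x) ⇒ μ y = e^(10x)/10 + C.
Divide by μ: y = (1/10)e^(5x) + Ce^(-5x).


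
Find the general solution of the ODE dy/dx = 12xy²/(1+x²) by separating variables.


Separate: dy/y² = 12x/(1+x²) dx.
Integrate LHS: ∫ dy/y² = -1/y.
Integrate RHS via u = 1+x²: 6ln(1+x²) + C.
Result: -1/y = 6ln(1+x²) + C.


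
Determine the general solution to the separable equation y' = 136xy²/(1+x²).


Separate: dy/y² = 136x/(1+x²) dx.
Integrate LHS: ∫ dy/y² = -1/y.
Integrate RHS via u = 1+x²: 68ln(1+x²) + C.
Result: -1/y = 68ln(1+x²) + C.


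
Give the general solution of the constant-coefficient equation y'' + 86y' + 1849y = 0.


Characteristic equation: r² + 86r + 1849 = 0, i.e. (r + 43)² = 0.
Repeated root r = -43; include an x factor for the second linearly independent solution.
General solution: y = (C₁ + C₂x)e^(-43x).


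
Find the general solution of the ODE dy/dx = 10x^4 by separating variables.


Integrate both sides with respect to x: y = ∫ 10x^4 dx = 2x^5 + C.


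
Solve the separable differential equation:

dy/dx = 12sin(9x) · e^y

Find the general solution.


Separate: e^(-y) dy = 12sin(9x) dx.
Integrate: -e^(-y) = -(4/3)cos(9x) + C₀.
Rearrange: e^(-y) = (4/3)cos(9x) + C.


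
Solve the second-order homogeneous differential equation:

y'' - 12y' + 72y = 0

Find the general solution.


Characteristic equation: r² - 12r + 72 = 0.
Discriminant is negative; roots r = 6 ± 6i (complex conjugate pair).
General solution uses e^(α x)(C₁ cos(β x) + C₂ sin(β x)): y = e^(6x)(C₁cos(6x) + C₂sin(6x)).


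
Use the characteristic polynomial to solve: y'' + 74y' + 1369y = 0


Characteristic equation: r² + 74r + 1369 = 0, i.e. (r + 37)² = 0.
Repeated root r = -37; include an x factor for the second linearly independent solution.
General solution: y = (C₁ + C₂x)e^(-37x).


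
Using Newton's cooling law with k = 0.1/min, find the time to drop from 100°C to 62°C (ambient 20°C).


From T(t) = T_a + (T₀ - T_a)e^(-kt), set T(t) = 62:
(62 - 20) / (100 - 20) = e^(-0.1t), so t = -ln(0.525)/0.1 ≈ 6.4 minutes.


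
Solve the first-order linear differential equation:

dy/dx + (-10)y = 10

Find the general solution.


P(x) = -10 ⇒ μ = e^(-10x).
(μ y)' = 10e^(-10x) ⇒ μ y = -e^(-10x) + C.
Divide by μ: y = -1 + Ce^(10x).


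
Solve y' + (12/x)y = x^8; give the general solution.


P(x) = 12/x ⇒ μ = x^12.
(x^12 y)' = x^20 ⇒ x^12 y = x^21/(21) + C.
Solve for y: y = (1/21)x^9 + C/x^12.


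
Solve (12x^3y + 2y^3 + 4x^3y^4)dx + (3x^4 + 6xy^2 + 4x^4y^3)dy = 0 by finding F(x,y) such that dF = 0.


Check exactness: ∂M/∂y = 12x^3 + 6y^2 + 16x^3y^3 and ∂N/∂x = 12x^3 + 6y^2 + 16x^3y^3; equal, so the equation is exact.
Integrate M with respect to x (treating y as constant): ∫M dx = 3x^4y + 2xy^3 + x^4y^4 + h(y).
Differentiate w.r.t. y and set equal to N: all terms match, so h'(y) = 0 and h is a constant absorbed into C.
General solution: 3x^4y + 2xy^3 + x^4y^4 = C.


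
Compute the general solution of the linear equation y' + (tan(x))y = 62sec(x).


P(x) = tan(x) ⇒ μ = e^(∫tan(x)dx) = sec(x).
(sec(x) y)' = 62sec²(x) ⇒ sec(x) y = 62tan(x) + C.
Multiply by cos(x): y = 62sin(x) + C·cos(x).


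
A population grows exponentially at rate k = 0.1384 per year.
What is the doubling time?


Exponential growth: P(t) = P₀ e^(0.1384t). Set P(t)/P₀ = 2: e^(0.1384t) = 2.
Solve: t = ln(2)/0.1384 ≈ 5.01 years.


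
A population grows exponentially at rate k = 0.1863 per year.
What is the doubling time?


Exponential growth: P(t) = P₀ e^(0.1863t). Set P(t)/P₀ = 2: e^(0.1863t) = 2.
Solve: t = ln(2)/0.1863 ≈ 3.72 years.


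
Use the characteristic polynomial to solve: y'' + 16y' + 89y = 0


Characteristic equation: r² + 16r + 89 = 0.
Discriminant is negative; roots r = -8 ± 5i (complex conjugate pair).
General solution uses e^(α x)(C₁ cos(β x) + C₂ sin(β x)): y = e^(-8x)(C₁cos(5x) + C₂sin(5x)).


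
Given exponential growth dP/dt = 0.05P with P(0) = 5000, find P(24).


The ODE dP/dt = 0.05P has solution P(t) = P(0)e^(0.05t).
Substitute P(0) = 5000 and t = 24: P(24) = 5000 e^(1.20) ≈ 16601.


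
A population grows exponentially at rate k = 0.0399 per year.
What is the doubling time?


Exponential growth: P(t) = P₀ e^(0.0399t). Set P(t)/P₀ = 2: e^(0.0399t) = 2.
Solve: t = ln(2)/0.0399 ≈ 17.37 years.


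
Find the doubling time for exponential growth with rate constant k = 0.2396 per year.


Exponential growth: P(t) = P₀ e^(0.2396t). Set P(t)/P₀ = 2: e^(0.2396t) = 2.
Solve: t = ln(2)/0.2396 ≈ 2.89 years.


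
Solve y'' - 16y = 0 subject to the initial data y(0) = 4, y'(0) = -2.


Characteristic roots of r² - 16 = 0 are -4, 4.
General solution y = c₁ e^(-4x) + c₂ e^(4x).
Apply y(0) = 4: c₁ + c₂ = 4. Apply y'(0) = -2: -4 c₁ + 4 c₂ = -2.
Solve: c₁ = 9/4, c₂ = 7/4.
Particular solution: y = (9/4)e^(-4x) + (7/4)e^(4x).


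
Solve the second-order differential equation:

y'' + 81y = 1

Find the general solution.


Homogeneous part: r² + 81 = 0 ⇒ r = ±9i, so y_h = C₁cos(9x) + C₂sin(9x).
Try constant y_p = A; plug in: 81A = 1 ⇒ A = 1/81.
General solution: y = C₁cos(9x) + C₂sin(9x) + 1/81.


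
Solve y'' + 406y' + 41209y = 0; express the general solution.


Characteristic equation: r² + 406r + 41209 = 0, i.e. (r + 203)² = 0.
Repeated root r = -203; include an x factor for the second linearly independent solution.
General solution: y = (C₁ + C₂x)e^(-203x).


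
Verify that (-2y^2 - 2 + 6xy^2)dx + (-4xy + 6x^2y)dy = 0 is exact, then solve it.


Check exactness: ∂M/∂y = -4y + 12xy and ∂N/∂x = -4y + 12xy; equal, so the equation is exact.
Integrate M with respect to x (treating y as constant): ∫M dx = -2xy^2 - 2x + 3x^2y^2 + h(y).
Differentiate w.r.t. y and set equal to N: all terms match, so h'(y) = 0 and h is a constant absorbed into C.
General solution: -2xy^2 - 2x + 3x^2y^2 = C.


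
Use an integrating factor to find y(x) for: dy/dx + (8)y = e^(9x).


P(x) = 8 ⇒ μ = e^(8x).
(μ y)' = e^(17x) ⇒ μ y = e^(17x)/17 + C.
Divide by μ: y = (1/17)e^(9x) + Ce^(-8x).


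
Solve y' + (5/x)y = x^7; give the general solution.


P(x) = 5/x ⇒ μ = x^5.
(x^5 y)' = x^12 ⇒ x^5 y = x^13/(13) + C.
Solve for y: y = (1/13)x^8 + C/x^5.


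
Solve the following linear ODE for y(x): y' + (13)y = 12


P(x) = 13, Q(x) = 12; integrating factor μ = e^(13x).
(μ y)' = 12e^(13x) ⇒ μ y = (12/13)e^(13x) + C.
Divide by μ: y = 12/13 + Ce^(-13x).


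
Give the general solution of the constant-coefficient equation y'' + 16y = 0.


Characteristic equation: r² + 16 = 0.
Discriminant is negative; roots r = 0 ± 4i (complex conjugate pair).
General solution uses e^(α x)(C₁ cos(β x) + C₂ sin(β x)): y = C₁cos(4x) + C₂sin(4x).


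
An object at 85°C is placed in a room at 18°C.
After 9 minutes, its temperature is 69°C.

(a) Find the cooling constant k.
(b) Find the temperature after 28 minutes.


Newton's law: T(t) = T_a + (T₀ - T_a)e^(-kt).
(a) Use T(9) = 69: (69 - 18)/(85 - 18) = e^(-k·9), so k = -ln(0.761)/9 ≈ 0.0303.
(b) Apply k to t = 28: T(28) = 18 + (67)e^(-0.849) ≈ 46.7°C.


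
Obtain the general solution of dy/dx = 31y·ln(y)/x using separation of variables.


Separate: dy/[y ln(y)] = 31 dx/x.
Substitute u = ln(y): du/u = 31 dx/x.
Integrate: ln|ln(y)| = 31ln|x| + C₀, hence ln(y) = C·x^31.


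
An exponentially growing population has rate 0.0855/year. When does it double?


Exponential growth: P(t) = P₀ e^(0.0855t). Set P(t)/P₀ = 2: e^(0.0855t) = 2.
Solve: t = ln(2)/0.0855 ≈ 8.11 years.


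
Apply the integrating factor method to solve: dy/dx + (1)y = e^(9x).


P(x) = 1 ⇒ μ = e^(x).
(μ y)' = e^(10x) ⇒ μ y = e^(10x)/10 + C.
Divide by μ: y = (1/10)e^(9x) + Ce^(-x).


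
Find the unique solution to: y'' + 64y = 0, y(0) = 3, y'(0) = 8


Characteristic roots of r² + 64 = 0 are ±8i, so y = C₁cos(8x) + C₂sin(8x).
Apply y(0) = 3: C₁ = 3. Differentiate and apply y'(0) = 8: 8·C₂ = 8, so C₂ = 1.
Particular solution: y = 3cos(8x) + sin(8x).


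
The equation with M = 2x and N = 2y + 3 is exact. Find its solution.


Check exactness: ∂M/∂y = 0 and ∂N/∂x = 0; equal, so the equation is exact.
Integrate M with respect to x (treating y as constant): ∫M dx = x^2 + h(y).
Differentiate w.r.t. y and set equal to N: the x-dependent terms already match, leaving h'(y) = 2y + 3. Integrate: h(y) = y^2 + 3y.
So F(x,y) = y^2 + x^2 + 3y.
General solution: y^2 + x^2 + 3y = C.


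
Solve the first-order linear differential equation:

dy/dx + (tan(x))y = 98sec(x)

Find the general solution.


P(x) = tan(x) ⇒ μ = e^(∫tan(x)dx) = sec(x).
(sec(x) y)' = 98sec²(x) ⇒ sec(x) y = 98tan(x) + C.
Multiply by cos(x): y = 98sin(x) + C·cos(x).


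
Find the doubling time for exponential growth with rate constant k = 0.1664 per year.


Exponential growth: P(t) = P₀ e^(0.1664t). Set P(t)/P₀ = 2: e^(0.1664t) = 2.
Solve: t = ln(2)/0.1664 ≈ 4.17 years.


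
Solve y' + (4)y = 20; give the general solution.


P(x) = 4, Q(x) = 20; integrating factor μ = e^(4x).
(μ y)' = 20e^(4x) ⇒ μ y = 5e^(4x) + C.
Divide by μ: y = 5 + Ce^(-4x).


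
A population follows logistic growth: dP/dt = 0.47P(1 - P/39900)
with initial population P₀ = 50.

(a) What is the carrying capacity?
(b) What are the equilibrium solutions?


Logistic ODE dP/dt = 0.47P(1 - P/39900) has equilibria where dP/dt = 0, i.e. P = 0 or P = 39900.
The coefficient (1 - P/K) = 0 when P = K, identifying K = 39900 as the carrying capacity.
(a) K = 39900; (b) equilibria P = 0 and P = 39900.


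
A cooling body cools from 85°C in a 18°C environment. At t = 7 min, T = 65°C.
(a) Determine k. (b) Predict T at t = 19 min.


Newton's law: T(t) = T_a + (T₀ - T_a)e^(-kt).
(a) Use T(7) = 65: (65 - 18)/(85 - 18) = e^(-k·7), so k = -ln(0.701)/7 ≈ 0.0506.
(b) Apply k to t = 19: T(19) = 18 + (67)e^(-0.962) ≈ 43.6°C.


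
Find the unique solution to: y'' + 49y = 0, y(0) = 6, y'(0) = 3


Characteristic roots of r² + 49 = 0 are ±7i, so y = C₁cos(7x) + C₂sin(7x).
Apply y(0) = 6: C₁ = 6. Differentiate and apply y'(0) = 3: 7·C₂ = 3, so C₂ = 3/7.
Particular solution: y = 6cos(7x) + (3/7)sin(7x).


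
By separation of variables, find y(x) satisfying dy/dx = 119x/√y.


Separate: √y dy = 119x dx.
Integrate: (2/3)y^(3/2) = (119/2)x² + C.


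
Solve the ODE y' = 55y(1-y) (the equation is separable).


Separate: dy/[y(1-y)] = 55 dx.
Partial fractions: 1/[y(1-y)] = 1/y + 1/(1-y).
Integrate: ln|y/(1-y)| = 55x + C₀.
Solve for y: y = 1/(1 + Ce^(-55x)).


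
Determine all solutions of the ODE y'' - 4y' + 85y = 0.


Characteristic equation: r² - 4r + 85 = 0.
Discriminant is negative; roots r = 2 ± 9i (complex conjugate pair).
General solution uses e^(α x)(C₁ cos(β x) + C₂ sin(β x)): y = e^(2x)(C₁cos(9x) + C₂sin(9x)).


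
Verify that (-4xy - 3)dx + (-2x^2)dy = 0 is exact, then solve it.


Check exactness: ∂M/∂y = -4x and ∂N/∂x = -4x; equal, so the equation is exact.
Integrate M with respect to x (treating y as constant): ∫M dx = -2x^2y - 3x + h(y).
Differentiate w.r.t. y and set equal to N: all terms match, so h'(y) = 0 and h is a constant absorbed into C.
General solution: -2x^2y - 3x = C.


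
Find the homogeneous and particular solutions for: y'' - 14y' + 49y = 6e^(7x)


Characteristic polynomial (r - 7)² = 0; repeated root r = 7.
y_h = (C₁ + C₂x)e^(7x). Forcing matches the repeated root (resonance), so try y_p = Ax² e^(7x).
Substitute and solve for A: 2A = 6, so A = 3.
General solution: y = (C₁ + C₂x + 3x²)e^(7x).


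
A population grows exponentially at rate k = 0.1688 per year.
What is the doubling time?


Exponential growth: P(t) = P₀ e^(0.1688t). Set P(t)/P₀ = 2: e^(0.1688t) = 2.
Solve: t = ln(2)/0.1688 ≈ 4.11 years.


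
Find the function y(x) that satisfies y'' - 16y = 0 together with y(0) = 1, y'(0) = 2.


Characteristic roots of r² - 16 = 0 are 4, -4.
General solution y = c₁ e^(4x) + c₂ e^(-4x).
Apply y(0) = 1: c₁ + c₂ = 1. Apply y'(0) = 2: 4 c₁ - 4 c₂ = 2.
Solve: c₁ = 3/4, c₂ = 1/4.
Particular solution: y = (3/4)e^(4x) + (1/4)e^(-4x).


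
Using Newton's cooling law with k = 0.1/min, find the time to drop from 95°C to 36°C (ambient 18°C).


From T(t) = T_a + (T₀ - T_a)e^(-kt), set T(t) = 36:
(36 - 18) / (95 - 18) = e^(-0.1t), so t = -ln(0.234)/0.1 ≈ 14.5 minutes.


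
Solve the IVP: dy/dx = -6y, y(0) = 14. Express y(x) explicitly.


General solution of y' = -6y is y = Ce^(-6x).
Apply y(0) = 14: C = 14.
Particular solution: y = 14e^(-6x).


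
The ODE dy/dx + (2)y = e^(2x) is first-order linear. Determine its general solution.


P(x) = 2 ⇒ μ = e^(2x).
(μ y)' = e^(4x) ⇒ μ y = e^(4x)/4 + C.
Divide by μ: y = (1/4)e^(2x) + Ce^(-2x).


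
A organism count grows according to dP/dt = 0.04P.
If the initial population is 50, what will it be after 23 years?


The ODE dP/dt = 0.04P has solution P(t) = P(0)e^(0.04t).
Substitute P(0) = 50 and t = 23: P(23) = 50 e^(0.92) ≈ 125.


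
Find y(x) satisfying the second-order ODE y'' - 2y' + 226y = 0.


Characteristic equation: r² - 2r + 226 = 0.
Discriminant is negative; roots r = 1 ± 15i (complex conjugate pair).
General solution uses e^(α x)(C₁ cos(β x) + C₂ sin(β x)): y = e^(x)(C₁cos(15x) + C₂sin(15x)).


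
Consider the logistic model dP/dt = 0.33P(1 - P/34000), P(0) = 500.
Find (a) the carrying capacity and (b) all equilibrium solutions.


Logistic ODE dP/dt = 0.33P(1 - P/34000) has equilibria where dP/dt = 0, i.e. P = 0 or P = 34000.
The coefficient (1 - P/K) = 0 when P = K, identifying K = 34000 as the carrying capacity.
(a) K = 34000; (b) equilibria P = 0 and P = 34000.


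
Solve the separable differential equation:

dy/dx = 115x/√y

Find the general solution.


Separate: √y dy = 115x dx.
Integrate: (2/3)y^(3/2) = (115/2)x² + C.


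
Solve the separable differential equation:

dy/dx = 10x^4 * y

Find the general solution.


Separate variables: dy/y = 10x^4 dx.
Integrate: ln|y| = 2x^5 + C₀.
Exponentiate: y = Ce^(2x^5).


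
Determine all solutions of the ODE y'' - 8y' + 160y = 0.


Characteristic equation: r² - 8r + 160 = 0.
Discriminant is negative; roots r = 4 ± 12i (complex conjugate pair).
General solution uses e^(α x)(C₁ cos(β x) + C₂ sin(β x)): y = e^(4x)(C₁cos(12x) + C₂sin(12x)).


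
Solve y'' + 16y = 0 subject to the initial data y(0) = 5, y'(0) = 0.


Characteristic roots of r² + 16 = 0 are ±4i, so y = C₁cos(4x) + C₂sin(4x).
Apply y(0) = 5: C₁ = 5. Differentiate and apply y'(0) = 0: 4·C₂ = 0, so C₂ = 0.
Particular solution: y = 5cos(4x).


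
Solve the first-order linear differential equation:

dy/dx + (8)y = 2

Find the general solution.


P(x) = 8, Q(x) = 2; integrating factor μ = e^(8x).
(μ y)' = 2e^(8x) ⇒ μ y = (1/4)e^(8x) + C.
Divide by μ: y = 1/4 + Ce^(-8x).


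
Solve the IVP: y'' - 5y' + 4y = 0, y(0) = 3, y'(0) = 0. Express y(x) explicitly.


Characteristic roots of r² - 5r + 4 = 0 are 4, 1.
General solution y = c₁ e^(4x) + c₂ e^(x).
Apply y(0) = 3: c₁ + c₂ = 3. Apply y'(0) = 0: 4 c₁ + 1 c₂ = 0.
Solve: c₁ = -1, c₂ = 4.
Particular solution: y = -e^(4x) + 4e^(x).


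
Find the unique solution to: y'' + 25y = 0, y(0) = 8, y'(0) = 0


Characteristic roots of r² + 25 = 0 are ±5i, so y = C₁cos(5x) + C₂sin(5x).
Apply y(0) = 8: C₁ = 8. Differentiate and apply y'(0) = 0: 5·C₂ = 0, so C₂ = 0.
Particular solution: y = 8cos(5x).


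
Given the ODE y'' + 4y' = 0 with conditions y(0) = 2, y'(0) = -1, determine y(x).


Characteristic roots of r² + 4r = 0 are -4, 0.
General solution y = c₁ e^(-4x) + c₂.
Apply y(0) = 2: c₁ + c₂ = 2. Apply y'(0) = -1: -4 c₁ + 0 c₂ = -1.
Solve: c₁ = 1/4, c₂ = 7/4.
Particular solution: y = (1/4)e^(-4x) + 7/4.


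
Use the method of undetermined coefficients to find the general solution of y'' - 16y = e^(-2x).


Characteristic roots of r² - 16 = 0 are -4, 4.
y_h = C₁e^(-4x) + C₂e^(4x).
Forcing exponent -2 is not a characteristic root; try y_p = Ae^(-2x).
Substitute: A·(4 + (0)·-2 + (-16)) = A·-12 = 1, so A = -1/12.
General solution: y = C₁e^(-4x) + C₂e^(4x) - (1/12)e^(-2x).


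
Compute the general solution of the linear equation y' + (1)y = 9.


P(x) = 1, Q(x) = 9; integrating factor μ = e^(x).
(μ y)' = 9e^(x) ⇒ μ y = 9e^(x) + C.
Divide by μ: y = 9 + Ce^(-x).


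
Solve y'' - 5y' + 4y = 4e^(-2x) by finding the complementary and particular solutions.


Characteristic roots of r² - 5r + 4 = 0 are 4, 1.
y_h = C₁e^(4x) + C₂e^(x).
Forcing exponent -2 is not a characteristic root; try y_p = Ae^(-2x).
Substitute: A·(4 + (-5)·-2 + (4)) = A·18 = 4, so A = 2/9.
General solution: y = C₁e^(4x) + C₂e^(x) + (2/9)e^(-2x).


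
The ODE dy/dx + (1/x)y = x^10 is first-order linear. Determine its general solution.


P(x) = 1/x ⇒ μ = x^1.
(x^1 y)' = x^1·x^10 = x^11.
Integrate: x^1 y = x^12/(12) + C.
Solve for y: y = (1/12)x^11 + C/x^1.


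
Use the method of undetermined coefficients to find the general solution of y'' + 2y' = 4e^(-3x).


Characteristic roots of r² + 2r = 0 are -2, 0.
y_h = C₁e^(-2x) + C₂.
Forcing exponent -3 is not a characteristic root; try y_p = Ae^(-3x).
Substitute: A·(9 + (2)·-3 + (0)) = A·3 = 4, so A = 4/3.
General solution: y = C₁e^(-2x) + C₂ + (4/3)e^(-3x).
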